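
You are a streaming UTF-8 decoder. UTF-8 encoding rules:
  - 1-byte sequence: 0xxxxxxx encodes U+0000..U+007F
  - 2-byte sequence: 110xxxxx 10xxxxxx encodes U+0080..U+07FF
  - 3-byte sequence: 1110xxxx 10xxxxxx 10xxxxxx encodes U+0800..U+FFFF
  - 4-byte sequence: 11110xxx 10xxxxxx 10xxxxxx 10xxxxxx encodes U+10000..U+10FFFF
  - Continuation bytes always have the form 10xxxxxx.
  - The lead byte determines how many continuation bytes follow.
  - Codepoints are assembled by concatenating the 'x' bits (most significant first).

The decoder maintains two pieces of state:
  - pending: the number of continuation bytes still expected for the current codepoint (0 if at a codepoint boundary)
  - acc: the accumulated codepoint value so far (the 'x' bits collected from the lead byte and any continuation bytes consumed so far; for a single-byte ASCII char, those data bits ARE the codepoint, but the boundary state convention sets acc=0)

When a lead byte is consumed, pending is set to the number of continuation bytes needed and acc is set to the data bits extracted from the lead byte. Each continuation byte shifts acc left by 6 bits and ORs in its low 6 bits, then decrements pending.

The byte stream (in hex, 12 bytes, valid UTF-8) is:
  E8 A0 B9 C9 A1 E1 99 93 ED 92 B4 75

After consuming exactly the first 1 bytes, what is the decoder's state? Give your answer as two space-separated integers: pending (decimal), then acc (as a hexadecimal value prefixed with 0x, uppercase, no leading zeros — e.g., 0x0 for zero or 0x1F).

Byte[0]=E8: 3-byte lead. pending=2, acc=0x8

Answer: 2 0x8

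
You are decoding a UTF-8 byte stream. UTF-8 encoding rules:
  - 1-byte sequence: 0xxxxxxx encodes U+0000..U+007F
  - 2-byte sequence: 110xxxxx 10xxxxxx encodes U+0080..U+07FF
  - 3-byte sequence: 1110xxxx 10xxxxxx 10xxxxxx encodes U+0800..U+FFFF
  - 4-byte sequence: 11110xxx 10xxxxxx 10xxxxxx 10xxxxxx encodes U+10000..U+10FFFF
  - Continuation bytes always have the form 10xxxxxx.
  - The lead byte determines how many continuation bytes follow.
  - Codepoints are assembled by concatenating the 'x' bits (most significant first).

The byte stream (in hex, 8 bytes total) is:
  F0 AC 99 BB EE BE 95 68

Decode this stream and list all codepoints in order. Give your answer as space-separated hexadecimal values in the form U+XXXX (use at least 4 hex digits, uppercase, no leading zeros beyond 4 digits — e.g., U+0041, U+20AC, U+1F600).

Answer: U+2C67B U+EF95 U+0068

Derivation:
Byte[0]=F0: 4-byte lead, need 3 cont bytes. acc=0x0
Byte[1]=AC: continuation. acc=(acc<<6)|0x2C=0x2C
Byte[2]=99: continuation. acc=(acc<<6)|0x19=0xB19
Byte[3]=BB: continuation. acc=(acc<<6)|0x3B=0x2C67B
Completed: cp=U+2C67B (starts at byte 0)
Byte[4]=EE: 3-byte lead, need 2 cont bytes. acc=0xE
Byte[5]=BE: continuation. acc=(acc<<6)|0x3E=0x3BE
Byte[6]=95: continuation. acc=(acc<<6)|0x15=0xEF95
Completed: cp=U+EF95 (starts at byte 4)
Byte[7]=68: 1-byte ASCII. cp=U+0068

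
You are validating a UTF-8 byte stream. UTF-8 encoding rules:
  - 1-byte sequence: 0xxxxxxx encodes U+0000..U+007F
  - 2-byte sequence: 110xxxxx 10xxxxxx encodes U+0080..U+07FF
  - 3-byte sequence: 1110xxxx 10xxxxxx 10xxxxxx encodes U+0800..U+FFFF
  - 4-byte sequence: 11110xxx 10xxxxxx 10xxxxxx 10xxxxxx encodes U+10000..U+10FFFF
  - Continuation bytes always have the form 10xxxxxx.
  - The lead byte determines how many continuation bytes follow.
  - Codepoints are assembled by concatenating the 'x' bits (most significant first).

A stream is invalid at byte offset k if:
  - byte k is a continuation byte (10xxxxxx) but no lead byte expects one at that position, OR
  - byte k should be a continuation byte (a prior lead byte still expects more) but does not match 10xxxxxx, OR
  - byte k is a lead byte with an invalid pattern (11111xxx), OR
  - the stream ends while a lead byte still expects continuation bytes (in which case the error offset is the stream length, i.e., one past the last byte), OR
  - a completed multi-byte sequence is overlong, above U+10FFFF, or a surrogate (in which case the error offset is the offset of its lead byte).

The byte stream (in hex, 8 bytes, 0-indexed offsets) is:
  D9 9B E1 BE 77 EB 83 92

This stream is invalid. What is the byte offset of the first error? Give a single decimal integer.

Byte[0]=D9: 2-byte lead, need 1 cont bytes. acc=0x19
Byte[1]=9B: continuation. acc=(acc<<6)|0x1B=0x65B
Completed: cp=U+065B (starts at byte 0)
Byte[2]=E1: 3-byte lead, need 2 cont bytes. acc=0x1
Byte[3]=BE: continuation. acc=(acc<<6)|0x3E=0x7E
Byte[4]=77: expected 10xxxxxx continuation. INVALID

Answer: 4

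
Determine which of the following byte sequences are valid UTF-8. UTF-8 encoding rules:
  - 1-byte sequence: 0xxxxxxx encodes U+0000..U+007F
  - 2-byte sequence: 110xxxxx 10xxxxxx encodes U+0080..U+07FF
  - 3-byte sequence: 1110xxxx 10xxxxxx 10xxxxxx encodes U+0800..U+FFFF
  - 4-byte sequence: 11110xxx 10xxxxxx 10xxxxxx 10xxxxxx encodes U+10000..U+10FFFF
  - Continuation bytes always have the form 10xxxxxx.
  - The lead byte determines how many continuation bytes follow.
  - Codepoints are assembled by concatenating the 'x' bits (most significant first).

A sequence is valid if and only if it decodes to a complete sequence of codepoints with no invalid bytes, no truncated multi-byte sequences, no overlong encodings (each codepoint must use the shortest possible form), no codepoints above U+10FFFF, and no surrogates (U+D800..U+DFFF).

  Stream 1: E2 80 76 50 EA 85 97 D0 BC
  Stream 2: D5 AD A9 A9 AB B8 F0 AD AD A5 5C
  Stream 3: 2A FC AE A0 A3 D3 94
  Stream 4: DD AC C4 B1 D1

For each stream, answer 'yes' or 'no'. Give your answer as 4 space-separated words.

Answer: no no no no

Derivation:
Stream 1: error at byte offset 2. INVALID
Stream 2: error at byte offset 2. INVALID
Stream 3: error at byte offset 1. INVALID
Stream 4: error at byte offset 5. INVALID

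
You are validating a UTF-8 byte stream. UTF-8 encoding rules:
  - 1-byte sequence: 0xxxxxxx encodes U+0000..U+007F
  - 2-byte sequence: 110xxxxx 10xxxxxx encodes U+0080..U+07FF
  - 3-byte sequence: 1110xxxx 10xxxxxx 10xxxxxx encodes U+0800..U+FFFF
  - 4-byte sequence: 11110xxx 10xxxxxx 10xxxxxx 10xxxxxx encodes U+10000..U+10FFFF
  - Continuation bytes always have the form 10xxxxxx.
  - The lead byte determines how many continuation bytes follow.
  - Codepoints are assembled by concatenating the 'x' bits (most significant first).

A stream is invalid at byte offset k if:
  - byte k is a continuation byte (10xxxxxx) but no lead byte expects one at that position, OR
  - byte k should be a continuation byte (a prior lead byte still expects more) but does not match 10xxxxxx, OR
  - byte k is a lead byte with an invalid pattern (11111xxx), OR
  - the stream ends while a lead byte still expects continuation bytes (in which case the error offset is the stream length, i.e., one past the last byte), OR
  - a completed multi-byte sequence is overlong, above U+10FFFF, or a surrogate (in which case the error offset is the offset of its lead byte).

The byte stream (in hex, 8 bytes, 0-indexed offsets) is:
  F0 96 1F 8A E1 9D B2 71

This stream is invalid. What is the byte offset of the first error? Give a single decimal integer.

Byte[0]=F0: 4-byte lead, need 3 cont bytes. acc=0x0
Byte[1]=96: continuation. acc=(acc<<6)|0x16=0x16
Byte[2]=1F: expected 10xxxxxx continuation. INVALID

Answer: 2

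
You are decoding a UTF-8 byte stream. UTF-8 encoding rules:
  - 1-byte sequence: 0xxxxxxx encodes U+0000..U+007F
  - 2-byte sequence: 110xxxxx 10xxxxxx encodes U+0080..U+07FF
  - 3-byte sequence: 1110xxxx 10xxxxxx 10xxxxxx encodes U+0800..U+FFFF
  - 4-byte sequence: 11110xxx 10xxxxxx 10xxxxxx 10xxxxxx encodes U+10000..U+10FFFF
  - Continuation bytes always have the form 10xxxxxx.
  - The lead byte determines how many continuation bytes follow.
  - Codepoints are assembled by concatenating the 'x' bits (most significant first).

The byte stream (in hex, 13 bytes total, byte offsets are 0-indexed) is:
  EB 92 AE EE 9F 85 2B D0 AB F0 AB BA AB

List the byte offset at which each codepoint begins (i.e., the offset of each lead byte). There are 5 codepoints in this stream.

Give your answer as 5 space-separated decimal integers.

Byte[0]=EB: 3-byte lead, need 2 cont bytes. acc=0xB
Byte[1]=92: continuation. acc=(acc<<6)|0x12=0x2D2
Byte[2]=AE: continuation. acc=(acc<<6)|0x2E=0xB4AE
Completed: cp=U+B4AE (starts at byte 0)
Byte[3]=EE: 3-byte lead, need 2 cont bytes. acc=0xE
Byte[4]=9F: continuation. acc=(acc<<6)|0x1F=0x39F
Byte[5]=85: continuation. acc=(acc<<6)|0x05=0xE7C5
Completed: cp=U+E7C5 (starts at byte 3)
Byte[6]=2B: 1-byte ASCII. cp=U+002B
Byte[7]=D0: 2-byte lead, need 1 cont bytes. acc=0x10
Byte[8]=AB: continuation. acc=(acc<<6)|0x2B=0x42B
Completed: cp=U+042B (starts at byte 7)
Byte[9]=F0: 4-byte lead, need 3 cont bytes. acc=0x0
Byte[10]=AB: continuation. acc=(acc<<6)|0x2B=0x2B
Byte[11]=BA: continuation. acc=(acc<<6)|0x3A=0xAFA
Byte[12]=AB: continuation. acc=(acc<<6)|0x2B=0x2BEAB
Completed: cp=U+2BEAB (starts at byte 9)

Answer: 0 3 6 7 9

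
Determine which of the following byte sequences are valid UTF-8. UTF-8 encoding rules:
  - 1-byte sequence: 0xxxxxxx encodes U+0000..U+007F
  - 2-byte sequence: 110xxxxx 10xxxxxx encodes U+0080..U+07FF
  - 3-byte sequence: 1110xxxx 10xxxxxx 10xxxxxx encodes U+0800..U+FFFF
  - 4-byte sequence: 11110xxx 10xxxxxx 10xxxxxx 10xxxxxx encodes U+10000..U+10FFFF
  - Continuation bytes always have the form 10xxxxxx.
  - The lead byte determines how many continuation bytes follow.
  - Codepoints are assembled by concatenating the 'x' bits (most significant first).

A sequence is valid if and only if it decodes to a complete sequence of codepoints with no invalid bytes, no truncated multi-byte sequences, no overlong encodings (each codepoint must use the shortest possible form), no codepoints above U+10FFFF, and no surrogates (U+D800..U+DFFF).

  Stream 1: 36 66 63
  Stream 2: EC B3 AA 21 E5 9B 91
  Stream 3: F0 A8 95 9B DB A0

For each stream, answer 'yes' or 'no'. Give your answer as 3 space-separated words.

Answer: yes yes yes

Derivation:
Stream 1: decodes cleanly. VALID
Stream 2: decodes cleanly. VALID
Stream 3: decodes cleanly. VALID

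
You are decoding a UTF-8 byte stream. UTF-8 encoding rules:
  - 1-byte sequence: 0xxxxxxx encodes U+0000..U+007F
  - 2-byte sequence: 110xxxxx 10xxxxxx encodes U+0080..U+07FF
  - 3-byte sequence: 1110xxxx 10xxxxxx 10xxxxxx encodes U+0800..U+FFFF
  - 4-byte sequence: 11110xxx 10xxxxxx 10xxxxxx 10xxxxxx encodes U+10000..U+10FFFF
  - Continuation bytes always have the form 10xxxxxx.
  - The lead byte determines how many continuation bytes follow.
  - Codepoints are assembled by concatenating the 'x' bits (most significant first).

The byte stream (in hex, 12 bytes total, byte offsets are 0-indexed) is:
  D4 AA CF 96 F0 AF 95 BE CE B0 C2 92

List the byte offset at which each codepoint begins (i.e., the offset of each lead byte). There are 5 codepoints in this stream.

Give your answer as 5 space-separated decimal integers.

Answer: 0 2 4 8 10

Derivation:
Byte[0]=D4: 2-byte lead, need 1 cont bytes. acc=0x14
Byte[1]=AA: continuation. acc=(acc<<6)|0x2A=0x52A
Completed: cp=U+052A (starts at byte 0)
Byte[2]=CF: 2-byte lead, need 1 cont bytes. acc=0xF
Byte[3]=96: continuation. acc=(acc<<6)|0x16=0x3D6
Completed: cp=U+03D6 (starts at byte 2)
Byte[4]=F0: 4-byte lead, need 3 cont bytes. acc=0x0
Byte[5]=AF: continuation. acc=(acc<<6)|0x2F=0x2F
Byte[6]=95: continuation. acc=(acc<<6)|0x15=0xBD5
Byte[7]=BE: continuation. acc=(acc<<6)|0x3E=0x2F57E
Completed: cp=U+2F57E (starts at byte 4)
Byte[8]=CE: 2-byte lead, need 1 cont bytes. acc=0xE
Byte[9]=B0: continuation. acc=(acc<<6)|0x30=0x3B0
Completed: cp=U+03B0 (starts at byte 8)
Byte[10]=C2: 2-byte lead, need 1 cont bytes. acc=0x2
Byte[11]=92: continuation. acc=(acc<<6)|0x12=0x92
Completed: cp=U+0092 (starts at byte 10)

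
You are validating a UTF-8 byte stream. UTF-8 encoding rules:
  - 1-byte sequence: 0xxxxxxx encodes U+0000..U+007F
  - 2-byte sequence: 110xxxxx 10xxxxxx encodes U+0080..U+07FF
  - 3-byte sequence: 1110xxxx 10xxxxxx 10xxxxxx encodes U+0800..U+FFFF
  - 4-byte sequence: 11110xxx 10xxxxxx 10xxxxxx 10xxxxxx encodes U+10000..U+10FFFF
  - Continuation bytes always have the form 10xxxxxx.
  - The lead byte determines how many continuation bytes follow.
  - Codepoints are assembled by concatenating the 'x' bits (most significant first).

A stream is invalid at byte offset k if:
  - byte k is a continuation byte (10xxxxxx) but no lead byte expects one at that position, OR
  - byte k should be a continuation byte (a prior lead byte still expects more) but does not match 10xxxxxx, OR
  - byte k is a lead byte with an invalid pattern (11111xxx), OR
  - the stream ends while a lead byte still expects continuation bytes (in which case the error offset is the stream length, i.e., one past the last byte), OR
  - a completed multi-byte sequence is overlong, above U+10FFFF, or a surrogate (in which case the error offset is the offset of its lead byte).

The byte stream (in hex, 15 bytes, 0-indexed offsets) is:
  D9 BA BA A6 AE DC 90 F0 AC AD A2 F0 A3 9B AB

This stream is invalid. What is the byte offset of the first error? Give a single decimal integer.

Byte[0]=D9: 2-byte lead, need 1 cont bytes. acc=0x19
Byte[1]=BA: continuation. acc=(acc<<6)|0x3A=0x67A
Completed: cp=U+067A (starts at byte 0)
Byte[2]=BA: INVALID lead byte (not 0xxx/110x/1110/11110)

Answer: 2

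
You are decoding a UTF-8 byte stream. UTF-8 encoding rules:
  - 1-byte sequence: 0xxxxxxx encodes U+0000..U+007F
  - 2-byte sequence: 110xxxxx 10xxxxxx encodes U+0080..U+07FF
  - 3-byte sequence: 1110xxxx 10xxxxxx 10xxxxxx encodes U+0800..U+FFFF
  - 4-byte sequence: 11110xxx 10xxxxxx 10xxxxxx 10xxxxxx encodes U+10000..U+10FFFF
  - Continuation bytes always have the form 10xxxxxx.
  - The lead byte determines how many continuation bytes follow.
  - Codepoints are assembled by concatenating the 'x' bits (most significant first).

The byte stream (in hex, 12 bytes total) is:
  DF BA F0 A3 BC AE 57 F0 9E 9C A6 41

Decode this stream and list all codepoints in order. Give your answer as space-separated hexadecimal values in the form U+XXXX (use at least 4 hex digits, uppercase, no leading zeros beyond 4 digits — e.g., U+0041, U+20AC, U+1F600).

Answer: U+07FA U+23F2E U+0057 U+1E726 U+0041

Derivation:
Byte[0]=DF: 2-byte lead, need 1 cont bytes. acc=0x1F
Byte[1]=BA: continuation. acc=(acc<<6)|0x3A=0x7FA
Completed: cp=U+07FA (starts at byte 0)
Byte[2]=F0: 4-byte lead, need 3 cont bytes. acc=0x0
Byte[3]=A3: continuation. acc=(acc<<6)|0x23=0x23
Byte[4]=BC: continuation. acc=(acc<<6)|0x3C=0x8FC
Byte[5]=AE: continuation. acc=(acc<<6)|0x2E=0x23F2E
Completed: cp=U+23F2E (starts at byte 2)
Byte[6]=57: 1-byte ASCII. cp=U+0057
Byte[7]=F0: 4-byte lead, need 3 cont bytes. acc=0x0
Byte[8]=9E: continuation. acc=(acc<<6)|0x1E=0x1E
Byte[9]=9C: continuation. acc=(acc<<6)|0x1C=0x79C
Byte[10]=A6: continuation. acc=(acc<<6)|0x26=0x1E726
Completed: cp=U+1E726 (starts at byte 7)
Byte[11]=41: 1-byte ASCII. cp=U+0041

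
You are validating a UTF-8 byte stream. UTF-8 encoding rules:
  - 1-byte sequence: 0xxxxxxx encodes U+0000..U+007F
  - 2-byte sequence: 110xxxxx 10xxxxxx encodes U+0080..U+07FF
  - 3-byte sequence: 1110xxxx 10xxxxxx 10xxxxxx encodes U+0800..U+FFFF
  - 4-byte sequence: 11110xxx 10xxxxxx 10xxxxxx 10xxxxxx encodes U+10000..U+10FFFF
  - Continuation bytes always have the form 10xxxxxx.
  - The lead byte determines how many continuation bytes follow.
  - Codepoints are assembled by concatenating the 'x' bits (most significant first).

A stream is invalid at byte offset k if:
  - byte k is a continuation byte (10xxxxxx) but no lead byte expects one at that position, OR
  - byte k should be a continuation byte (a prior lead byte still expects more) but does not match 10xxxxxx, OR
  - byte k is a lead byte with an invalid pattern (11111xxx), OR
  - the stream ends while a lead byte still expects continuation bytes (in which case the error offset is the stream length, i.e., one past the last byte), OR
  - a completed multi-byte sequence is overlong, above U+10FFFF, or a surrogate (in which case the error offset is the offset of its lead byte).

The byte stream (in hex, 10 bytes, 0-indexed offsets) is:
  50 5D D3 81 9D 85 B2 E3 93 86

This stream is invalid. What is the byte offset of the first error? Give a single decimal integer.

Byte[0]=50: 1-byte ASCII. cp=U+0050
Byte[1]=5D: 1-byte ASCII. cp=U+005D
Byte[2]=D3: 2-byte lead, need 1 cont bytes. acc=0x13
Byte[3]=81: continuation. acc=(acc<<6)|0x01=0x4C1
Completed: cp=U+04C1 (starts at byte 2)
Byte[4]=9D: INVALID lead byte (not 0xxx/110x/1110/11110)

Answer: 4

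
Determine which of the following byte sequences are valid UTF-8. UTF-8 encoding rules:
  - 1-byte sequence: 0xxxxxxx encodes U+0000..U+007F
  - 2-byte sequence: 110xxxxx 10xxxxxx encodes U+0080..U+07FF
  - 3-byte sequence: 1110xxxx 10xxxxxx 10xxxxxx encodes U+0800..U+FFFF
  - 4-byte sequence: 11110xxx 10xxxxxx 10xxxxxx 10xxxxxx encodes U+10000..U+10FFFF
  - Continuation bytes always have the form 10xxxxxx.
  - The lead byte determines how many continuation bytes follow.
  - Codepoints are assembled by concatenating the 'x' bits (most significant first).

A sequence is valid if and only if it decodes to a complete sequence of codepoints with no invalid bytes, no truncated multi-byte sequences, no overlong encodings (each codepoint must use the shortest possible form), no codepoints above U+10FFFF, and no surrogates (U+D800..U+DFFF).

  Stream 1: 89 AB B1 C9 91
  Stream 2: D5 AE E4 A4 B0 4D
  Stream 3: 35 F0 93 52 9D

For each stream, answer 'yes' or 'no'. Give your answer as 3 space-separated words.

Answer: no yes no

Derivation:
Stream 1: error at byte offset 0. INVALID
Stream 2: decodes cleanly. VALID
Stream 3: error at byte offset 3. INVALID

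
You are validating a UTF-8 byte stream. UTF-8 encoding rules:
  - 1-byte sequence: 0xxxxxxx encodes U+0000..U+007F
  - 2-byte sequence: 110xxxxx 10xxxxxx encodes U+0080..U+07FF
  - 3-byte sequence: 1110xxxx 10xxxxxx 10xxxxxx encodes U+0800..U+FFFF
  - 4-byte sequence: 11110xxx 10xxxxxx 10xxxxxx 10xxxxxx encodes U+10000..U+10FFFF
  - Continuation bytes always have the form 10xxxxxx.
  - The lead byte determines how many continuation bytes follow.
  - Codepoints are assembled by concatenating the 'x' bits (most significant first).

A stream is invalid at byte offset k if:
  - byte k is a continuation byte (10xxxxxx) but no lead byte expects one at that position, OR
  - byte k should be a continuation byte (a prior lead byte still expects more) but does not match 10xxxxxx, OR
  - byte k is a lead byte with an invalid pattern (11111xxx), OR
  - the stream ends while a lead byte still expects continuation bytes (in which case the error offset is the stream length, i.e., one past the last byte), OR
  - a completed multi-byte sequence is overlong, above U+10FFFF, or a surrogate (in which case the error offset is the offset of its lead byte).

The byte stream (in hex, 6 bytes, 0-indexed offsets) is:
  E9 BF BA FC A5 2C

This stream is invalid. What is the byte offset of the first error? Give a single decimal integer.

Byte[0]=E9: 3-byte lead, need 2 cont bytes. acc=0x9
Byte[1]=BF: continuation. acc=(acc<<6)|0x3F=0x27F
Byte[2]=BA: continuation. acc=(acc<<6)|0x3A=0x9FFA
Completed: cp=U+9FFA (starts at byte 0)
Byte[3]=FC: INVALID lead byte (not 0xxx/110x/1110/11110)

Answer: 3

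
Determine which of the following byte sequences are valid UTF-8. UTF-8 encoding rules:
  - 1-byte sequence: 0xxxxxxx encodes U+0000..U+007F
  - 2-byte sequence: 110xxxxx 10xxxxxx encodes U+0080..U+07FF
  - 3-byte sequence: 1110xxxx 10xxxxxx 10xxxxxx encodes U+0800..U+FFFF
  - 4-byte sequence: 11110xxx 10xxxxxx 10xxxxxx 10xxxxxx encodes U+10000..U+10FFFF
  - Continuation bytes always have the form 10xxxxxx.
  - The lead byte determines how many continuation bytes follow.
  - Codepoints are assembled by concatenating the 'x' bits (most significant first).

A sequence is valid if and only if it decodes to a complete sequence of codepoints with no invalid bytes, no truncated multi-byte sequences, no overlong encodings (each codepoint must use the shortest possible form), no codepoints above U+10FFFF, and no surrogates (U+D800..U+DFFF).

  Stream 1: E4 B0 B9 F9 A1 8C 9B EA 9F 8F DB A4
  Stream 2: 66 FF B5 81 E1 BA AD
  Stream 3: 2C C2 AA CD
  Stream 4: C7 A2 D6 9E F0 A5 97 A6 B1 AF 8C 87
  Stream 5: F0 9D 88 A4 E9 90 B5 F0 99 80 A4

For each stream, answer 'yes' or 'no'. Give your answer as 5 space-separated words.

Stream 1: error at byte offset 3. INVALID
Stream 2: error at byte offset 1. INVALID
Stream 3: error at byte offset 4. INVALID
Stream 4: error at byte offset 8. INVALID
Stream 5: decodes cleanly. VALID

Answer: no no no no yes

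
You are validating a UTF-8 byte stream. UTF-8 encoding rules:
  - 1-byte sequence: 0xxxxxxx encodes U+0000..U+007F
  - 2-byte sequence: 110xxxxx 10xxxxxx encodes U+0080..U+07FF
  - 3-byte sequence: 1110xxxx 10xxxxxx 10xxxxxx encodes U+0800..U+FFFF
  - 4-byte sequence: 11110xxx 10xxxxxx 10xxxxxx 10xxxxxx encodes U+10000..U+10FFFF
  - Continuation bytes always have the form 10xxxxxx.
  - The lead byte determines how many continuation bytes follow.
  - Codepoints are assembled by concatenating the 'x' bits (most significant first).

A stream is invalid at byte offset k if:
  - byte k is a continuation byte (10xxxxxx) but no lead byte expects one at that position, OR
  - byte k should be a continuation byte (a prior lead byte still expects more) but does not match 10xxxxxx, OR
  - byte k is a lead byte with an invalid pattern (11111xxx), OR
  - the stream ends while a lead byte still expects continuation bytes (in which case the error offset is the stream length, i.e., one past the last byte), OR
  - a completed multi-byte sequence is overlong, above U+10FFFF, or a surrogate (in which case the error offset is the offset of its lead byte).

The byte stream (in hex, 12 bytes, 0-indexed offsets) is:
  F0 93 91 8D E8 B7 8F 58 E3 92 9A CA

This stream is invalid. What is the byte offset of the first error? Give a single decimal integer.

Answer: 12

Derivation:
Byte[0]=F0: 4-byte lead, need 3 cont bytes. acc=0x0
Byte[1]=93: continuation. acc=(acc<<6)|0x13=0x13
Byte[2]=91: continuation. acc=(acc<<6)|0x11=0x4D1
Byte[3]=8D: continuation. acc=(acc<<6)|0x0D=0x1344D
Completed: cp=U+1344D (starts at byte 0)
Byte[4]=E8: 3-byte lead, need 2 cont bytes. acc=0x8
Byte[5]=B7: continuation. acc=(acc<<6)|0x37=0x237
Byte[6]=8F: continuation. acc=(acc<<6)|0x0F=0x8DCF
Completed: cp=U+8DCF (starts at byte 4)
Byte[7]=58: 1-byte ASCII. cp=U+0058
Byte[8]=E3: 3-byte lead, need 2 cont bytes. acc=0x3
Byte[9]=92: continuation. acc=(acc<<6)|0x12=0xD2
Byte[10]=9A: continuation. acc=(acc<<6)|0x1A=0x349A
Completed: cp=U+349A (starts at byte 8)
Byte[11]=CA: 2-byte lead, need 1 cont bytes. acc=0xA
Byte[12]: stream ended, expected continuation. INVALID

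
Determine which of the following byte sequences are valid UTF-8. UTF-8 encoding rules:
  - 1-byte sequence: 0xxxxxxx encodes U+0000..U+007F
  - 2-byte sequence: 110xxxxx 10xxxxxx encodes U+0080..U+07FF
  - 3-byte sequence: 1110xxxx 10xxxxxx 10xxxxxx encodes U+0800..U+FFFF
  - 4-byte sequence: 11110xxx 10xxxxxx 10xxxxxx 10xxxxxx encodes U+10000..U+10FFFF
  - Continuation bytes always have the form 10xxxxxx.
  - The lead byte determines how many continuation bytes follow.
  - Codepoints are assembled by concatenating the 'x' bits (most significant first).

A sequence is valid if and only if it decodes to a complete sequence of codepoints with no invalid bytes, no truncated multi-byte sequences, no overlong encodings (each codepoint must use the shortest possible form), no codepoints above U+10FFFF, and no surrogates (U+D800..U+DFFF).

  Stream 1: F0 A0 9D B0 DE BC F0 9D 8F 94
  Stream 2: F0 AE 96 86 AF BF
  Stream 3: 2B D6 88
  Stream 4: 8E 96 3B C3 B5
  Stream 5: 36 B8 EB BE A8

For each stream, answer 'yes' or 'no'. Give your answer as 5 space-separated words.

Stream 1: decodes cleanly. VALID
Stream 2: error at byte offset 4. INVALID
Stream 3: decodes cleanly. VALID
Stream 4: error at byte offset 0. INVALID
Stream 5: error at byte offset 1. INVALID

Answer: yes no yes no no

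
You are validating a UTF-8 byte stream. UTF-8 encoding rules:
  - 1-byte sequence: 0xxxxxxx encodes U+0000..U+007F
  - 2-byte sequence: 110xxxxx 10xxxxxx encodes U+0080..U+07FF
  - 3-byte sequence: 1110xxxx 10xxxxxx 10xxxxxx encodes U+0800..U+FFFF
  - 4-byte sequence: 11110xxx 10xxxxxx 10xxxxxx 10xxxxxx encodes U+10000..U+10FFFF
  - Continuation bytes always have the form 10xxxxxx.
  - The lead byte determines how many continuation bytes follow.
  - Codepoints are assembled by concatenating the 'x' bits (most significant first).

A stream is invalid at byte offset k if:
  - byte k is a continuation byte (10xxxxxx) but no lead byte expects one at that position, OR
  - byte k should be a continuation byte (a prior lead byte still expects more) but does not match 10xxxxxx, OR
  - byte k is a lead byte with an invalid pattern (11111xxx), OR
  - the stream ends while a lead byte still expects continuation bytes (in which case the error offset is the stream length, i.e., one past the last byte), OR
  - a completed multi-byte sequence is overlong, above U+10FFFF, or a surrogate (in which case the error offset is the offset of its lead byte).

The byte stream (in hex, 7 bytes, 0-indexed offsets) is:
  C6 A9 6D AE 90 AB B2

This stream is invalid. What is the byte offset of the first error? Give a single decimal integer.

Answer: 3

Derivation:
Byte[0]=C6: 2-byte lead, need 1 cont bytes. acc=0x6
Byte[1]=A9: continuation. acc=(acc<<6)|0x29=0x1A9
Completed: cp=U+01A9 (starts at byte 0)
Byte[2]=6D: 1-byte ASCII. cp=U+006D
Byte[3]=AE: INVALID lead byte (not 0xxx/110x/1110/11110)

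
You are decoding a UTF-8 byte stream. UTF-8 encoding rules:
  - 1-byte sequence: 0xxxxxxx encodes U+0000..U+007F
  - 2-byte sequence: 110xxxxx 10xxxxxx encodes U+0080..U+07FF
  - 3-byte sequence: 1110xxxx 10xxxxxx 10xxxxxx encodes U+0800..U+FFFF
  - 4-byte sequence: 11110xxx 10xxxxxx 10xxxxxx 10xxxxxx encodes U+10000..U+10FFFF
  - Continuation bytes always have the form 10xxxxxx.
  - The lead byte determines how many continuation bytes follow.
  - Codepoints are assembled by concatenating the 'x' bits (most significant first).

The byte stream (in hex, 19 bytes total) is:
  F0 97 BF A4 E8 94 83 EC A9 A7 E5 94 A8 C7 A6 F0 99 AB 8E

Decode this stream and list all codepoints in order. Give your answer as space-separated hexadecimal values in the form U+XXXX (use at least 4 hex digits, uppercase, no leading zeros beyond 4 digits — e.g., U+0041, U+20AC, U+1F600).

Byte[0]=F0: 4-byte lead, need 3 cont bytes. acc=0x0
Byte[1]=97: continuation. acc=(acc<<6)|0x17=0x17
Byte[2]=BF: continuation. acc=(acc<<6)|0x3F=0x5FF
Byte[3]=A4: continuation. acc=(acc<<6)|0x24=0x17FE4
Completed: cp=U+17FE4 (starts at byte 0)
Byte[4]=E8: 3-byte lead, need 2 cont bytes. acc=0x8
Byte[5]=94: continuation. acc=(acc<<6)|0x14=0x214
Byte[6]=83: continuation. acc=(acc<<6)|0x03=0x8503
Completed: cp=U+8503 (starts at byte 4)
Byte[7]=EC: 3-byte lead, need 2 cont bytes. acc=0xC
Byte[8]=A9: continuation. acc=(acc<<6)|0x29=0x329
Byte[9]=A7: continuation. acc=(acc<<6)|0x27=0xCA67
Completed: cp=U+CA67 (starts at byte 7)
Byte[10]=E5: 3-byte lead, need 2 cont bytes. acc=0x5
Byte[11]=94: continuation. acc=(acc<<6)|0x14=0x154
Byte[12]=A8: continuation. acc=(acc<<6)|0x28=0x5528
Completed: cp=U+5528 (starts at byte 10)
Byte[13]=C7: 2-byte lead, need 1 cont bytes. acc=0x7
Byte[14]=A6: continuation. acc=(acc<<6)|0x26=0x1E6
Completed: cp=U+01E6 (starts at byte 13)
Byte[15]=F0: 4-byte lead, need 3 cont bytes. acc=0x0
Byte[16]=99: continuation. acc=(acc<<6)|0x19=0x19
Byte[17]=AB: continuation. acc=(acc<<6)|0x2B=0x66B
Byte[18]=8E: continuation. acc=(acc<<6)|0x0E=0x19ACE
Completed: cp=U+19ACE (starts at byte 15)

Answer: U+17FE4 U+8503 U+CA67 U+5528 U+01E6 U+19ACE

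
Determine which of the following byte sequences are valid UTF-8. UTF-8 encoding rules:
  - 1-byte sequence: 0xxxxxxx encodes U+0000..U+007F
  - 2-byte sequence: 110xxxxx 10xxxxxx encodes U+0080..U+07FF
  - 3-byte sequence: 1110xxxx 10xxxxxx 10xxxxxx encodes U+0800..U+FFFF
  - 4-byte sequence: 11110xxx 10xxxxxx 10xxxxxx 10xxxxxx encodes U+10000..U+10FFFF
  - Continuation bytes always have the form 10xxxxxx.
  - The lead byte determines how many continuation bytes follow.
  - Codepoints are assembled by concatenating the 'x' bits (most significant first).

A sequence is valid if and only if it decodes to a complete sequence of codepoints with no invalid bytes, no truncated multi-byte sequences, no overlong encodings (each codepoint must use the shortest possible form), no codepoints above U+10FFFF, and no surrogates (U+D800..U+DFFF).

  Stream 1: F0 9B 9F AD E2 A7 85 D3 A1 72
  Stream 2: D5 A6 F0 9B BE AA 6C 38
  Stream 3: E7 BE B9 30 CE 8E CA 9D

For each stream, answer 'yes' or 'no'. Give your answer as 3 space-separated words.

Answer: yes yes yes

Derivation:
Stream 1: decodes cleanly. VALID
Stream 2: decodes cleanly. VALID
Stream 3: decodes cleanly. VALID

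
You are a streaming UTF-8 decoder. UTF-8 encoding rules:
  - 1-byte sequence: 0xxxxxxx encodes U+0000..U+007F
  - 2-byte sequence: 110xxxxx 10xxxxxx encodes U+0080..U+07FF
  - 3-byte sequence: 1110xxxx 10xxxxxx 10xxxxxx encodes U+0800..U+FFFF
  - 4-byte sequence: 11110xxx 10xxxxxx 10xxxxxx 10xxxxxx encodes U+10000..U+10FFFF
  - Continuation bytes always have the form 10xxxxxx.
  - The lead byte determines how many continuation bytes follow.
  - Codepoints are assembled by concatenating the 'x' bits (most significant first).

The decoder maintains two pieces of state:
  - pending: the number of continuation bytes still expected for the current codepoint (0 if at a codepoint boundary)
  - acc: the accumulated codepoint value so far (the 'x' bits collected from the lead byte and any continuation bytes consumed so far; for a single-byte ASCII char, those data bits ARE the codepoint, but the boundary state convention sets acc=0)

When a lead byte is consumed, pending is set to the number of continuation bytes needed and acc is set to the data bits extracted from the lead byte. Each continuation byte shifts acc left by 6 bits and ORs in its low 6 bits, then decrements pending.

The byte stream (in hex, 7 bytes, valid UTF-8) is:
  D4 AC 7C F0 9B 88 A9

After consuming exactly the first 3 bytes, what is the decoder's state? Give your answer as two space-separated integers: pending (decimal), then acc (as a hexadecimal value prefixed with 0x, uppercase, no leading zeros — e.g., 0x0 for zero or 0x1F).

Answer: 0 0x0

Derivation:
Byte[0]=D4: 2-byte lead. pending=1, acc=0x14
Byte[1]=AC: continuation. acc=(acc<<6)|0x2C=0x52C, pending=0
Byte[2]=7C: 1-byte. pending=0, acc=0x0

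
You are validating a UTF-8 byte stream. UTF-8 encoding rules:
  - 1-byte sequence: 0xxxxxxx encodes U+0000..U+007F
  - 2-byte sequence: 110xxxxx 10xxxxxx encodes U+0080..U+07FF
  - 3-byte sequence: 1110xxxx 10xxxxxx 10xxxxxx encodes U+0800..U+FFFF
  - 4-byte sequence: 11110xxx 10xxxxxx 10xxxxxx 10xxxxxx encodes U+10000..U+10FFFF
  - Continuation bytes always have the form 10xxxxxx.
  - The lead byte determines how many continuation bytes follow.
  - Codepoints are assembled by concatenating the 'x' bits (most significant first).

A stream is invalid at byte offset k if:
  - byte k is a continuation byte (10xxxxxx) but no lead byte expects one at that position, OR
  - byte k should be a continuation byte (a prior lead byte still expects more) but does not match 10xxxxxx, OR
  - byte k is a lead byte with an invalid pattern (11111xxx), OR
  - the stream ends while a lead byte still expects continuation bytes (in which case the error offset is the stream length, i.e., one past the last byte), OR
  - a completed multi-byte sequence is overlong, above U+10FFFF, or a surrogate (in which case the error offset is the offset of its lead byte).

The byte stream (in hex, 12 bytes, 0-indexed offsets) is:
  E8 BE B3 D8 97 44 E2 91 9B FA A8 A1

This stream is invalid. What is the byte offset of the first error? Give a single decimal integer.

Answer: 9

Derivation:
Byte[0]=E8: 3-byte lead, need 2 cont bytes. acc=0x8
Byte[1]=BE: continuation. acc=(acc<<6)|0x3E=0x23E
Byte[2]=B3: continuation. acc=(acc<<6)|0x33=0x8FB3
Completed: cp=U+8FB3 (starts at byte 0)
Byte[3]=D8: 2-byte lead, need 1 cont bytes. acc=0x18
Byte[4]=97: continuation. acc=(acc<<6)|0x17=0x617
Completed: cp=U+0617 (starts at byte 3)
Byte[5]=44: 1-byte ASCII. cp=U+0044
Byte[6]=E2: 3-byte lead, need 2 cont bytes. acc=0x2
Byte[7]=91: continuation. acc=(acc<<6)|0x11=0x91
Byte[8]=9B: continuation. acc=(acc<<6)|0x1B=0x245B
Completed: cp=U+245B (starts at byte 6)
Byte[9]=FA: INVALID lead byte (not 0xxx/110x/1110/11110)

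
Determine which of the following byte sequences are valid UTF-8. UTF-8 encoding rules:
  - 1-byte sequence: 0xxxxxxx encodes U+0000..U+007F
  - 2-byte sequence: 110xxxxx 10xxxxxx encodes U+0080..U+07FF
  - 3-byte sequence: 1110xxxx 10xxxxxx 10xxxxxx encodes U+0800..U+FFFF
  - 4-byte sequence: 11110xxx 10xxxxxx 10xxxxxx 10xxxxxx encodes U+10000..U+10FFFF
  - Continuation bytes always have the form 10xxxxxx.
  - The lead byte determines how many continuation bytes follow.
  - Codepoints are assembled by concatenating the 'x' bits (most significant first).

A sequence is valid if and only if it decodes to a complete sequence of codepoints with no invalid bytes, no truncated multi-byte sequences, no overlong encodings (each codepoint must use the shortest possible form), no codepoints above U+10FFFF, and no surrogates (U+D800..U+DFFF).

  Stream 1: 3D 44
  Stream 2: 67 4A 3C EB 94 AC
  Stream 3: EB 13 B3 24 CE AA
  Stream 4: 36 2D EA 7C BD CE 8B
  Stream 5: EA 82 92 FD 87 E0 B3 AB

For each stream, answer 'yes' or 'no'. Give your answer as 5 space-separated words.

Answer: yes yes no no no

Derivation:
Stream 1: decodes cleanly. VALID
Stream 2: decodes cleanly. VALID
Stream 3: error at byte offset 1. INVALID
Stream 4: error at byte offset 3. INVALID
Stream 5: error at byte offset 3. INVALID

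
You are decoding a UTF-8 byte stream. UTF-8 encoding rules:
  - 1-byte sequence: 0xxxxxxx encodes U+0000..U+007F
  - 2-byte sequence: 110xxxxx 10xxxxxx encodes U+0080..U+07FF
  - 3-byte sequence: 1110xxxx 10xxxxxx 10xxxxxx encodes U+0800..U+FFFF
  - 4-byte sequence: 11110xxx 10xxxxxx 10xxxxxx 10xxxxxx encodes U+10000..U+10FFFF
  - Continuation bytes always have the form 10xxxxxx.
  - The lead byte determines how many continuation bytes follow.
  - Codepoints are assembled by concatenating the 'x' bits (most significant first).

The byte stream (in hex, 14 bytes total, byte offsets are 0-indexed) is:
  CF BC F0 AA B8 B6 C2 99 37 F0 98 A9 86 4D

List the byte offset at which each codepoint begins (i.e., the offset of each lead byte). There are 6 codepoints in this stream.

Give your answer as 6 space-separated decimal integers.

Answer: 0 2 6 8 9 13

Derivation:
Byte[0]=CF: 2-byte lead, need 1 cont bytes. acc=0xF
Byte[1]=BC: continuation. acc=(acc<<6)|0x3C=0x3FC
Completed: cp=U+03FC (starts at byte 0)
Byte[2]=F0: 4-byte lead, need 3 cont bytes. acc=0x0
Byte[3]=AA: continuation. acc=(acc<<6)|0x2A=0x2A
Byte[4]=B8: continuation. acc=(acc<<6)|0x38=0xAB8
Byte[5]=B6: continuation. acc=(acc<<6)|0x36=0x2AE36
Completed: cp=U+2AE36 (starts at byte 2)
Byte[6]=C2: 2-byte lead, need 1 cont bytes. acc=0x2
Byte[7]=99: continuation. acc=(acc<<6)|0x19=0x99
Completed: cp=U+0099 (starts at byte 6)
Byte[8]=37: 1-byte ASCII. cp=U+0037
Byte[9]=F0: 4-byte lead, need 3 cont bytes. acc=0x0
Byte[10]=98: continuation. acc=(acc<<6)|0x18=0x18
Byte[11]=A9: continuation. acc=(acc<<6)|0x29=0x629
Byte[12]=86: continuation. acc=(acc<<6)|0x06=0x18A46
Completed: cp=U+18A46 (starts at byte 9)
Byte[13]=4D: 1-byte ASCII. cp=U+004D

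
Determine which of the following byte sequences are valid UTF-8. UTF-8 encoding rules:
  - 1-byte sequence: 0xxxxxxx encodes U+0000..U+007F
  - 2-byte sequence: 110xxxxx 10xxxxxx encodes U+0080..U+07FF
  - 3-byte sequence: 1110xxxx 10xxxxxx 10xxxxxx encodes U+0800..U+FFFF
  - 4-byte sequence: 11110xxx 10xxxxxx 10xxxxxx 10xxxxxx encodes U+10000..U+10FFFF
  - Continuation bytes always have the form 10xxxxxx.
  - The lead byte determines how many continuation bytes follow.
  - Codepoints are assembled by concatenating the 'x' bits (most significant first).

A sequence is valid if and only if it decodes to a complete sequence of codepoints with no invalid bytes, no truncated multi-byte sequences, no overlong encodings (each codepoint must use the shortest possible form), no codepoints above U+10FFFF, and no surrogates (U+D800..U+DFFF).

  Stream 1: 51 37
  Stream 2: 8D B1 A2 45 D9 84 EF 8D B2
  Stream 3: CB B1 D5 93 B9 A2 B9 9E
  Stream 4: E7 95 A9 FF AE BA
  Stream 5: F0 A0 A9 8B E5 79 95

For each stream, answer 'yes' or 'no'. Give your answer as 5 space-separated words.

Answer: yes no no no no

Derivation:
Stream 1: decodes cleanly. VALID
Stream 2: error at byte offset 0. INVALID
Stream 3: error at byte offset 4. INVALID
Stream 4: error at byte offset 3. INVALID
Stream 5: error at byte offset 5. INVALID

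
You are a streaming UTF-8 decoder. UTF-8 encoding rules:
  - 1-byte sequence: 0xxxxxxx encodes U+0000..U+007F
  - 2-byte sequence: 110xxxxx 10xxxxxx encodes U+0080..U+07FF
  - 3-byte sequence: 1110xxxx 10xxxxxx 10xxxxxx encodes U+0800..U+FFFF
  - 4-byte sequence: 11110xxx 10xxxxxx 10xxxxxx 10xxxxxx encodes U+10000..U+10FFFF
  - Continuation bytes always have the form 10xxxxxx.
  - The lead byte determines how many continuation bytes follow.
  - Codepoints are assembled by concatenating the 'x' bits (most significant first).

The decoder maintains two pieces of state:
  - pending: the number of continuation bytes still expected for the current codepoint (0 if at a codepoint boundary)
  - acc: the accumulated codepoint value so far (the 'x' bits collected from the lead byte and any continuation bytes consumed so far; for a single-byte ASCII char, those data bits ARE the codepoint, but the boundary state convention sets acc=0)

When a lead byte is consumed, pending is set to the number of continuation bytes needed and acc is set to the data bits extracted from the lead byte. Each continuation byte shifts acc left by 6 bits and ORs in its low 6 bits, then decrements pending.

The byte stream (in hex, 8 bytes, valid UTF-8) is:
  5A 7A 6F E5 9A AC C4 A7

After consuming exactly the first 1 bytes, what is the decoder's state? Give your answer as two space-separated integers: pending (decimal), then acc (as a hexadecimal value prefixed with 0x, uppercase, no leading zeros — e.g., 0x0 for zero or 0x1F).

Answer: 0 0x0

Derivation:
Byte[0]=5A: 1-byte. pending=0, acc=0x0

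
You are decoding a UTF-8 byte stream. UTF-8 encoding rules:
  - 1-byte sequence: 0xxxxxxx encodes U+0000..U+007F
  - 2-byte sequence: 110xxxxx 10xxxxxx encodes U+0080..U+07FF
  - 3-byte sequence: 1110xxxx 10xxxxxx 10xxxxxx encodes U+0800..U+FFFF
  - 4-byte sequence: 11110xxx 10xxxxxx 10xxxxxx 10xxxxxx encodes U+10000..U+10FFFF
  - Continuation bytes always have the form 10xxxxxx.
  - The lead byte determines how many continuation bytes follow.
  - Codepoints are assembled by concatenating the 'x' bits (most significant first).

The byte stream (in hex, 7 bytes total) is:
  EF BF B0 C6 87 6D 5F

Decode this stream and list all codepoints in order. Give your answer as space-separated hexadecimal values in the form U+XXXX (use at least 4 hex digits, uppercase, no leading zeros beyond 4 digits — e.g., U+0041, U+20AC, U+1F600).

Answer: U+FFF0 U+0187 U+006D U+005F

Derivation:
Byte[0]=EF: 3-byte lead, need 2 cont bytes. acc=0xF
Byte[1]=BF: continuation. acc=(acc<<6)|0x3F=0x3FF
Byte[2]=B0: continuation. acc=(acc<<6)|0x30=0xFFF0
Completed: cp=U+FFF0 (starts at byte 0)
Byte[3]=C6: 2-byte lead, need 1 cont bytes. acc=0x6
Byte[4]=87: continuation. acc=(acc<<6)|0x07=0x187
Completed: cp=U+0187 (starts at byte 3)
Byte[5]=6D: 1-byte ASCII. cp=U+006D
Byte[6]=5F: 1-byte ASCII. cp=U+005F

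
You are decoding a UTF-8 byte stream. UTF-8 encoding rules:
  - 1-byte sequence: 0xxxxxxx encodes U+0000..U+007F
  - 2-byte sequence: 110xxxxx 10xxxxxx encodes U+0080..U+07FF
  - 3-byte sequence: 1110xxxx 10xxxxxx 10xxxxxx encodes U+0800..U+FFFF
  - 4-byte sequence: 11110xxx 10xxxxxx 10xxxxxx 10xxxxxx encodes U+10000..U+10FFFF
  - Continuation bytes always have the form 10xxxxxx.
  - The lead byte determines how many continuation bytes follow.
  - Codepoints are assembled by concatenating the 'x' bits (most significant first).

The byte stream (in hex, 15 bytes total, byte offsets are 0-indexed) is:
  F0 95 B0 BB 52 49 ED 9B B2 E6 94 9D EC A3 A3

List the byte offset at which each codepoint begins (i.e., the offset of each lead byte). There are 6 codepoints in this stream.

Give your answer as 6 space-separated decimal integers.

Byte[0]=F0: 4-byte lead, need 3 cont bytes. acc=0x0
Byte[1]=95: continuation. acc=(acc<<6)|0x15=0x15
Byte[2]=B0: continuation. acc=(acc<<6)|0x30=0x570
Byte[3]=BB: continuation. acc=(acc<<6)|0x3B=0x15C3B
Completed: cp=U+15C3B (starts at byte 0)
Byte[4]=52: 1-byte ASCII. cp=U+0052
Byte[5]=49: 1-byte ASCII. cp=U+0049
Byte[6]=ED: 3-byte lead, need 2 cont bytes. acc=0xD
Byte[7]=9B: continuation. acc=(acc<<6)|0x1B=0x35B
Byte[8]=B2: continuation. acc=(acc<<6)|0x32=0xD6F2
Completed: cp=U+D6F2 (starts at byte 6)
Byte[9]=E6: 3-byte lead, need 2 cont bytes. acc=0x6
Byte[10]=94: continuation. acc=(acc<<6)|0x14=0x194
Byte[11]=9D: continuation. acc=(acc<<6)|0x1D=0x651D
Completed: cp=U+651D (starts at byte 9)
Byte[12]=EC: 3-byte lead, need 2 cont bytes. acc=0xC
Byte[13]=A3: continuation. acc=(acc<<6)|0x23=0x323
Byte[14]=A3: continuation. acc=(acc<<6)|0x23=0xC8E3
Completed: cp=U+C8E3 (starts at byte 12)

Answer: 0 4 5 6 9 12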